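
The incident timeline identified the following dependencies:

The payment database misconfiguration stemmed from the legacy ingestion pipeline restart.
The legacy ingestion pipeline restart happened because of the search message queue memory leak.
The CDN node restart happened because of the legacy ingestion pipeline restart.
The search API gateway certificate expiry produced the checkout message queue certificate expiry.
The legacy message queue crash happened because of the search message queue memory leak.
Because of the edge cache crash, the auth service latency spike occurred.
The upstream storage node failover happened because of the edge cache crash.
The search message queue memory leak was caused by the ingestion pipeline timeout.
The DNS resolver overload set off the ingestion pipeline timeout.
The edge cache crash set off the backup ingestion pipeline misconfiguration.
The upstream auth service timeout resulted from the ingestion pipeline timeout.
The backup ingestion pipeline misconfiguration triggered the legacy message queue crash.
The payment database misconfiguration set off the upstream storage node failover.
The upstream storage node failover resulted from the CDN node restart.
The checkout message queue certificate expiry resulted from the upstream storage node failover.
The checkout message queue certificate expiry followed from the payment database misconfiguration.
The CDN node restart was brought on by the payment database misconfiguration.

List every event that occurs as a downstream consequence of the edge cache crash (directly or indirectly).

the auth service latency spike, the backup ingestion pipeline misconfiguration, the checkout message queue certificate expiry, the legacy message queue crash, the upstream storage node failover

Direct effects: the backup ingestion pipeline misconfiguration, the auth service latency spike, the upstream storage node failover.
2 steps out: the legacy message queue crash, the checkout message queue certificate expiry.
Not reachable from it: the DNS resolver overload, the ingestion pipeline timeout, the search message queue memory leak, the search API gateway certificate expiry, the legacy ingestion pipeline restart, the payment database misconfiguration, the CDN node restart, the upstream auth service timeout.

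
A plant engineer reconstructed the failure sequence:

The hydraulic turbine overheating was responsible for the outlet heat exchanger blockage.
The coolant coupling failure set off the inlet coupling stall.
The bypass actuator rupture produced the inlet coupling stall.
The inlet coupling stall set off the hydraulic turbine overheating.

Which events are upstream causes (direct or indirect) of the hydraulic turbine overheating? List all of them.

Immediate cause of the hydraulic turbine overheating: the inlet coupling stall.
Further upstream: the coolant coupling failure, the bypass actuator rupture.

the bypass actuator rupture, the coolant coupling failure, the inlet coupling stall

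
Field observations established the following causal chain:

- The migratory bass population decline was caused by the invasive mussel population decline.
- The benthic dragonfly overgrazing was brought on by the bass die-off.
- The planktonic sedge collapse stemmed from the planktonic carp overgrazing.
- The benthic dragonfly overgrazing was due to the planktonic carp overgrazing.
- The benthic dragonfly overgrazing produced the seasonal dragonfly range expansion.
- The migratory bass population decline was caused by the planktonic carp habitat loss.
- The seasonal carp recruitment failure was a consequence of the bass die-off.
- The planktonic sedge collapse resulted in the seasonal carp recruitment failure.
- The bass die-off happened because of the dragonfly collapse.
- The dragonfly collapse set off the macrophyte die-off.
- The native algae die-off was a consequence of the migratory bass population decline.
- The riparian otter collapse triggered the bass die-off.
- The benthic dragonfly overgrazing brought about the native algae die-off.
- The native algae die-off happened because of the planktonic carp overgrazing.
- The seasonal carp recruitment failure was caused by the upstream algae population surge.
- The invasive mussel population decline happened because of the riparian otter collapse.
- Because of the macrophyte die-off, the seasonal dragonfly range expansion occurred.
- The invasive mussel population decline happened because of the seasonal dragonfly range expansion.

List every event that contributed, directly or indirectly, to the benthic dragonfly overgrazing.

the bass die-off, the dragonfly collapse, the planktonic carp overgrazing, the riparian otter collapse

Immediate causes of the benthic dragonfly overgrazing: the planktonic carp overgrazing, the bass die-off.
Further upstream: the riparian otter collapse, the dragonfly collapse.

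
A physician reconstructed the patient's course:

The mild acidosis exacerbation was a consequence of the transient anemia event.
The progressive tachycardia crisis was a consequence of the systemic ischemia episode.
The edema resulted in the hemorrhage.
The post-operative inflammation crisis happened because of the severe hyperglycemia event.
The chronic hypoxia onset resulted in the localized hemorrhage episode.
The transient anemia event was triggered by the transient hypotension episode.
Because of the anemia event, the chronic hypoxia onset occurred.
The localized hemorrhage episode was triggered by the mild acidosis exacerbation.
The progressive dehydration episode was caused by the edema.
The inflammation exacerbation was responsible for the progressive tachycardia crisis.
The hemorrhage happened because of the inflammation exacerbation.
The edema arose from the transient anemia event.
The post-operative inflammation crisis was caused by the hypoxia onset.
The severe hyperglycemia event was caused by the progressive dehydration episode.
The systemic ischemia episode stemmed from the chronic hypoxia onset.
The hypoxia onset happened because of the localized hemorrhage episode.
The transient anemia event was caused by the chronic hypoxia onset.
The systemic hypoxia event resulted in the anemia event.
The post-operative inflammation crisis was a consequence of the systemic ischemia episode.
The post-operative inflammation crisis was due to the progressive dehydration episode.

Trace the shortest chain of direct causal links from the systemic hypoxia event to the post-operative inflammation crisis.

the systemic hypoxia event → the anemia event
the anemia event → the chronic hypoxia onset
the chronic hypoxia onset → the systemic ischemia episode
the systemic ischemia episode → the post-operative inflammation crisis
Length: 4 steps.

the systemic hypoxia event → the anemia event → the chronic hypoxia onset → the systemic ischemia episode → the post-operative inflammation crisis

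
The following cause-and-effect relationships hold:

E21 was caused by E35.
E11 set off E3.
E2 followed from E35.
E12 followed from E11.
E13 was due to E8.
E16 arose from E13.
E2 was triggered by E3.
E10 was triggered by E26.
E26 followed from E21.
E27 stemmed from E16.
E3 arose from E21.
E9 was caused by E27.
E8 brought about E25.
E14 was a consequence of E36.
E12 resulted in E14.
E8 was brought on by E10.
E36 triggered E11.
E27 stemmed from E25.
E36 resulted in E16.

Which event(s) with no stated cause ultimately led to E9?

Tracing upstream from E9: E9 ← E27 ← E25 ← E8 ← E10 ← E26 ← E21 ← E35.
A separate upstream branch: E9 ← E27 ← E16 ← E36.
Each of those chain origins has no stated cause.

E35, E36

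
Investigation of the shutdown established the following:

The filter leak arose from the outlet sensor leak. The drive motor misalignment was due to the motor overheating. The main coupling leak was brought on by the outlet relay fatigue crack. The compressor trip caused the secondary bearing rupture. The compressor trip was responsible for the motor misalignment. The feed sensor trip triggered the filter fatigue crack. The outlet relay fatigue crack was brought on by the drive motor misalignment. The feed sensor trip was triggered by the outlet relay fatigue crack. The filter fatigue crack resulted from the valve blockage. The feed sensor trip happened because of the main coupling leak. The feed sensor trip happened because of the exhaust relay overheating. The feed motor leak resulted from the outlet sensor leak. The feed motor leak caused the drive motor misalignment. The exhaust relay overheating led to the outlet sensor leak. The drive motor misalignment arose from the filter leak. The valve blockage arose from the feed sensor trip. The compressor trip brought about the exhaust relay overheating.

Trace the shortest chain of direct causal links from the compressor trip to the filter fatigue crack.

the compressor trip → the exhaust relay overheating
the exhaust relay overheating → the feed sensor trip
the feed sensor trip → the filter fatigue crack
Length: 3 steps.

the compressor trip → the exhaust relay overheating → the feed sensor trip → the filter fatigue crack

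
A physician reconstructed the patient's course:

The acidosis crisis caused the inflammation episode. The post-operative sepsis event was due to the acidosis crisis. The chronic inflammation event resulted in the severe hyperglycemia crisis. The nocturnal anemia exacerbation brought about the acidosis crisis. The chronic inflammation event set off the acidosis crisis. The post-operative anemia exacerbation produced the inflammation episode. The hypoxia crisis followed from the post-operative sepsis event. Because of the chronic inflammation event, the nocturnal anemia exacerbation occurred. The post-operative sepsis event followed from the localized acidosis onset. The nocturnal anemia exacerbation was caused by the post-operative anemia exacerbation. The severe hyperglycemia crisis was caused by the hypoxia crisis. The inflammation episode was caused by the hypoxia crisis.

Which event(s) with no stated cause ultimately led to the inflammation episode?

the chronic inflammation event, the localized acidosis onset, the post-operative anemia exacerbation

Tracing upstream from the inflammation episode: the inflammation episode ← the hypoxia crisis ← the post-operative sepsis event ← the localized acidosis onset.
A separate upstream branch: the inflammation episode ← the acidosis crisis ← the chronic inflammation event.
A separate upstream branch: the inflammation episode ← the post-operative anemia exacerbation.
Each of those chain origins has no stated cause.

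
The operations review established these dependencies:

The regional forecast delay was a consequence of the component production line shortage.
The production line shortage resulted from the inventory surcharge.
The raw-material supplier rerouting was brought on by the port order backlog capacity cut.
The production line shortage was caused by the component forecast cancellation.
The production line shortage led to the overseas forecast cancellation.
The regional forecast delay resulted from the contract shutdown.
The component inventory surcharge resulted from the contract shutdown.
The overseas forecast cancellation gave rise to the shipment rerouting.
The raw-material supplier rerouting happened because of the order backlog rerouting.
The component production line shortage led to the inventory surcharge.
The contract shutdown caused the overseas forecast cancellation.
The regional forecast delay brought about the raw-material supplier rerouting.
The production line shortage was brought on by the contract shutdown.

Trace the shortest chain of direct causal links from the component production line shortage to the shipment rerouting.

the component production line shortage → the inventory surcharge
the inventory surcharge → the production line shortage
the production line shortage → the overseas forecast cancellation
the overseas forecast cancellation → the shipment rerouting
Length: 4 steps.

the component production line shortage → the inventory surcharge → the production line shortage → the overseas forecast cancellation → the shipment rerouting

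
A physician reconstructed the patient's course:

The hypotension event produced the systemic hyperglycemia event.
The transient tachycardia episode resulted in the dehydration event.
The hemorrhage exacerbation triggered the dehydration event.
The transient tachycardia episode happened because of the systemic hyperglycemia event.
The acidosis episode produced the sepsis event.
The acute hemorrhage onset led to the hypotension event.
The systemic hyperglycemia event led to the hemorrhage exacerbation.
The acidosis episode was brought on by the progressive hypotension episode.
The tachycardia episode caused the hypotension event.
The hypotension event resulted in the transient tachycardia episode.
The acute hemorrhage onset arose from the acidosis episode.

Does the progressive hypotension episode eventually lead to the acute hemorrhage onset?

Yes

There is a causal chain: the progressive hypotension episode → the acidosis episode → the acute hemorrhage onset.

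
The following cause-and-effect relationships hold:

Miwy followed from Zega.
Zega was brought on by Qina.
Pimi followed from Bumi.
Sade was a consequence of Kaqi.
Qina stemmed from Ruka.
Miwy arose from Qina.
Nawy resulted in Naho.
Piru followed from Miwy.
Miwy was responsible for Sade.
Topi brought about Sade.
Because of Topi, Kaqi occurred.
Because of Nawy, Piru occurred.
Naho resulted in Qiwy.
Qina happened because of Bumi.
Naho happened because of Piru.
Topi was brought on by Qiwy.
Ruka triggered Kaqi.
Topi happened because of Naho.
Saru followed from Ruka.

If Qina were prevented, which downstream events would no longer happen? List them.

Miwy, Zega

Downstream of Qina: Zega, Miwy, Piru, Naho, Qiwy, Topi, Kaqi, Sade.
Of those, still caused via another path: Piru, Naho, Qiwy, Topi, Kaqi, Sade.
The remainder have no surviving cause.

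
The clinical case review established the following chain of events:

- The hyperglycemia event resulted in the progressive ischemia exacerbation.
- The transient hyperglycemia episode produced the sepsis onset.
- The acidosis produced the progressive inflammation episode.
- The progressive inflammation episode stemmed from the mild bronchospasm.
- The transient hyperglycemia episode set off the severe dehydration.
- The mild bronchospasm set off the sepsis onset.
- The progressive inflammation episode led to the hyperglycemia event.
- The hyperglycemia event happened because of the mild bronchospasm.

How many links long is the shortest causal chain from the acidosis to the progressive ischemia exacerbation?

3

Shortest chain: the acidosis → the progressive inflammation episode → the hyperglycemia event → the progressive ischemia exacerbation.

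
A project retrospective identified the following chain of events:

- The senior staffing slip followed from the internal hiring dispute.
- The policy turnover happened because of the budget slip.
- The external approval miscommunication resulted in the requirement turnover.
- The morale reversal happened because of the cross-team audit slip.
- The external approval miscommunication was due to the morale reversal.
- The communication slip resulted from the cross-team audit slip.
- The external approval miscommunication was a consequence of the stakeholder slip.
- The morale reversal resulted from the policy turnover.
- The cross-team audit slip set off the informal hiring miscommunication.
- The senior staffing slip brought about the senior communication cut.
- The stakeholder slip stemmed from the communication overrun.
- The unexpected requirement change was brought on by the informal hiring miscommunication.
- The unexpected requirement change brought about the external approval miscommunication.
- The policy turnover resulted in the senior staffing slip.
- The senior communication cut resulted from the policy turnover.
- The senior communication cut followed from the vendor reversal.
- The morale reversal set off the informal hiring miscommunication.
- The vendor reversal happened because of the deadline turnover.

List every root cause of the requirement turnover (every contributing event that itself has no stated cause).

Tracing upstream from the requirement turnover: the requirement turnover ← the external approval miscommunication ← the morale reversal ← the policy turnover ← the budget slip.
A separate upstream branch: the requirement turnover ← the external approval miscommunication ← the stakeholder slip ← the communication overrun.
A separate upstream branch: the requirement turnover ← the external approval miscommunication ← the morale reversal ← the cross-team audit slip.
Each of those chain origins has no stated cause.

the budget slip, the communication overrun, the cross-team audit slip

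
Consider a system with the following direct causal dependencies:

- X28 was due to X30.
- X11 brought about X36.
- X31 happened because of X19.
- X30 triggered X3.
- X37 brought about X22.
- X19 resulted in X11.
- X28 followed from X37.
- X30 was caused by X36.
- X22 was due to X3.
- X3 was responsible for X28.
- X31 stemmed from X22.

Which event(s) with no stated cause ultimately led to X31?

Tracing upstream from X31: X31 ← X19.
A separate upstream branch: X31 ← X22 ← X37.
Each of those chain origins has no stated cause.

X19, X37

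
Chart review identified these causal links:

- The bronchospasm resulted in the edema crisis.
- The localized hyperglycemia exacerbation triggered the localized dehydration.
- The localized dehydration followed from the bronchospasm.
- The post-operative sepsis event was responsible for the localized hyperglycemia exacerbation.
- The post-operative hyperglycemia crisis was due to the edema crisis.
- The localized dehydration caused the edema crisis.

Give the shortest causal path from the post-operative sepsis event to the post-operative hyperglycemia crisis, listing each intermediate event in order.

the post-operative sepsis event → the localized hyperglycemia exacerbation
the localized hyperglycemia exacerbation → the localized dehydration
the localized dehydration → the edema crisis
the edema crisis → the post-operative hyperglycemia crisis
Length: 4 steps.

the post-operative sepsis event → the localized hyperglycemia exacerbation → the localized dehydration → the edema crisis → the post-operative hyperglycemia crisis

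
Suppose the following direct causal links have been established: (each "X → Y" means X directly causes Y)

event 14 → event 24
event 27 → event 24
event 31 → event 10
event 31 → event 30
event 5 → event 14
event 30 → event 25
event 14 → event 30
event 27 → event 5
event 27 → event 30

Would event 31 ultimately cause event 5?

Event 31 leads to event 30, event 10, event 25; event 5 is not among them.

No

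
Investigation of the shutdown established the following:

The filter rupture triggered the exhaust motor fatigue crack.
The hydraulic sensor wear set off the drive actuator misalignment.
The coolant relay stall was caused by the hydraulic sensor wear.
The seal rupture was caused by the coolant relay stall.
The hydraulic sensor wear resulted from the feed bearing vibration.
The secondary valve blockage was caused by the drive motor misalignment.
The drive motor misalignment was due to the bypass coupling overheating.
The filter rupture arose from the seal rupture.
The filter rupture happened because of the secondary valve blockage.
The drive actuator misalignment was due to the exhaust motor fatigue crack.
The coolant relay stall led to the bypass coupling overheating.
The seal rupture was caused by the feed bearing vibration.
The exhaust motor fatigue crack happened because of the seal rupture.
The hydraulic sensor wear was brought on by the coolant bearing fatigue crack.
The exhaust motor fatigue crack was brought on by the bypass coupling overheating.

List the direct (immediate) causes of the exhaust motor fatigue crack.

Upstream contributors include the feed bearing vibration, the hydraulic sensor wear, the coolant relay stall, the drive motor misalignment, the secondary valve blockage, the coolant bearing fatigue crack, but only the bypass coupling overheating, the filter rupture, the seal rupture feed directly into the exhaust motor fatigue crack.

the bypass coupling overheating, the filter rupture, the seal rupture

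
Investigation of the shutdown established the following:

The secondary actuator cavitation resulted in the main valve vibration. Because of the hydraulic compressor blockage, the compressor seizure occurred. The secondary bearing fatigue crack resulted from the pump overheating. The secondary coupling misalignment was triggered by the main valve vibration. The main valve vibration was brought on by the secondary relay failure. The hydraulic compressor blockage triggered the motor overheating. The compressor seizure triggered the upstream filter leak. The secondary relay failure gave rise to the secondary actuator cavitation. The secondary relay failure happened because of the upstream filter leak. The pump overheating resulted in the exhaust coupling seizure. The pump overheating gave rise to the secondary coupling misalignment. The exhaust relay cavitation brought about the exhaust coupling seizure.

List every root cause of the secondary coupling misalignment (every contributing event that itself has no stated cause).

Tracing upstream from the secondary coupling misalignment: the secondary coupling misalignment ← the pump overheating.
A separate upstream branch: the secondary coupling misalignment ← the main valve vibration ← the secondary relay failure ← the upstream filter leak ← the compressor seizure ← the hydraulic compressor blockage.
Each of those chain origins has no stated cause.

the hydraulic compressor blockage, the pump overheating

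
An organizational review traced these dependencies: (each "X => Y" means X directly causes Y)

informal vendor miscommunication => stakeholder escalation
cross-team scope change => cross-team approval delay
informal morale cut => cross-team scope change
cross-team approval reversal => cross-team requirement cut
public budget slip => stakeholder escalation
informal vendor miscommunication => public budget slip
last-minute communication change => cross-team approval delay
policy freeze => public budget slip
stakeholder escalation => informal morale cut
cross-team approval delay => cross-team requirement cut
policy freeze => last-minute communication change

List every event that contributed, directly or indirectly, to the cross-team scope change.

the informal morale cut, the informal vendor miscommunication, the policy freeze, the public budget slip, the stakeholder escalation

Immediate cause of the cross-team scope change: the informal morale cut.
Further upstream: the policy freeze, the informal vendor miscommunication, the public budget slip, the stakeholder escalation.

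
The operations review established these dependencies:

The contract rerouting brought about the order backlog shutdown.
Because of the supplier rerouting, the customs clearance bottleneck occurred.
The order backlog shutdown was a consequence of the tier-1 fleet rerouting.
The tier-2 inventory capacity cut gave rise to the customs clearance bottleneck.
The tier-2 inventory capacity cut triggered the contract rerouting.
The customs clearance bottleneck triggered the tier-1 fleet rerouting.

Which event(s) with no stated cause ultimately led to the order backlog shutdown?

the supplier rerouting, the tier-2 inventory capacity cut

Tracing upstream from the order backlog shutdown: the order backlog shutdown ← the contract rerouting ← the tier-2 inventory capacity cut.
A separate upstream branch: the order backlog shutdown ← the tier-1 fleet rerouting ← the customs clearance bottleneck ← the supplier rerouting.
Each of those chain origins has no stated cause.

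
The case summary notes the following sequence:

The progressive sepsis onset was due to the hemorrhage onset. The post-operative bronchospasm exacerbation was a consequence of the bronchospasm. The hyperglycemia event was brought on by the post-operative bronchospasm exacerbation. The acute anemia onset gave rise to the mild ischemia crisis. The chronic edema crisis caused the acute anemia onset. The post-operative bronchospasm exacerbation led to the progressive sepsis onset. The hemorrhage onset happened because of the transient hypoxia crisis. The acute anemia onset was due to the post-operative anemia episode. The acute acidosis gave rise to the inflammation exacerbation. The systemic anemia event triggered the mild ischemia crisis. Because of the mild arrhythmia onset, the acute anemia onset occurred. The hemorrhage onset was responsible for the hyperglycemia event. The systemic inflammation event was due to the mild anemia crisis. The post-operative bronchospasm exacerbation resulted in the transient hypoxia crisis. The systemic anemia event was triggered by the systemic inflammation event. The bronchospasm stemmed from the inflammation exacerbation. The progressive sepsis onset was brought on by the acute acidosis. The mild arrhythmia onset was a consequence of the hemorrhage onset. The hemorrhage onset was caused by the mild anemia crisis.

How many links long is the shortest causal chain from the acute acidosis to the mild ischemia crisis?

8

Shortest chain: the acute acidosis → the inflammation exacerbation → the bronchospasm → the post-operative bronchospasm exacerbation → the transient hypoxia crisis → the hemorrhage onset → the mild arrhythmia onset → the acute anemia onset → the mild ischemia crisis.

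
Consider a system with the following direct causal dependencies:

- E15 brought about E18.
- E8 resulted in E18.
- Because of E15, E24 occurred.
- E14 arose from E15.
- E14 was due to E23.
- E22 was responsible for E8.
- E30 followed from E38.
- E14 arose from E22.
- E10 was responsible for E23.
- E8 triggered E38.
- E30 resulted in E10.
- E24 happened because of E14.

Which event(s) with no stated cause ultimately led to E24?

Tracing upstream from E24: E24 ← E14 ← E22.
A separate upstream branch: E24 ← E15.
Each of those chain origins has no stated cause.

E15, E22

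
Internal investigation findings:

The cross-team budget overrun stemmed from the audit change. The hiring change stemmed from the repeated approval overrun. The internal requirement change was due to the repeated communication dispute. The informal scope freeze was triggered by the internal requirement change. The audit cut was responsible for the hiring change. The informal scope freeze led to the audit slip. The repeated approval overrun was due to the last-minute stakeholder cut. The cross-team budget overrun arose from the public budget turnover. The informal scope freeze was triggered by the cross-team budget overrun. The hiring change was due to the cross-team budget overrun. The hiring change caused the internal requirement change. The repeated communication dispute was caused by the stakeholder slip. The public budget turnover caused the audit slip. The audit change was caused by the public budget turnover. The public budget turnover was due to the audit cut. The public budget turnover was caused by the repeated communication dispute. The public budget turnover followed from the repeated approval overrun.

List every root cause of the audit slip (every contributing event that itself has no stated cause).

Tracing upstream from the audit slip: the audit slip ← the public budget turnover ← the repeated communication dispute ← the stakeholder slip.
A separate upstream branch: the audit slip ← the public budget turnover ← the audit cut.
A separate upstream branch: the audit slip ← the public budget turnover ← the repeated approval overrun ← the last-minute stakeholder cut.
Each of those chain origins has no stated cause.

the audit cut, the last-minute stakeholder cut, the stakeholder slip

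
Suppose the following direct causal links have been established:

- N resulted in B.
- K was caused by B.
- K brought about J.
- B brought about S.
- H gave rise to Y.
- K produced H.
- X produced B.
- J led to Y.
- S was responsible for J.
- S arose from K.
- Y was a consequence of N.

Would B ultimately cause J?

There is a causal chain: B → K → J.

Yes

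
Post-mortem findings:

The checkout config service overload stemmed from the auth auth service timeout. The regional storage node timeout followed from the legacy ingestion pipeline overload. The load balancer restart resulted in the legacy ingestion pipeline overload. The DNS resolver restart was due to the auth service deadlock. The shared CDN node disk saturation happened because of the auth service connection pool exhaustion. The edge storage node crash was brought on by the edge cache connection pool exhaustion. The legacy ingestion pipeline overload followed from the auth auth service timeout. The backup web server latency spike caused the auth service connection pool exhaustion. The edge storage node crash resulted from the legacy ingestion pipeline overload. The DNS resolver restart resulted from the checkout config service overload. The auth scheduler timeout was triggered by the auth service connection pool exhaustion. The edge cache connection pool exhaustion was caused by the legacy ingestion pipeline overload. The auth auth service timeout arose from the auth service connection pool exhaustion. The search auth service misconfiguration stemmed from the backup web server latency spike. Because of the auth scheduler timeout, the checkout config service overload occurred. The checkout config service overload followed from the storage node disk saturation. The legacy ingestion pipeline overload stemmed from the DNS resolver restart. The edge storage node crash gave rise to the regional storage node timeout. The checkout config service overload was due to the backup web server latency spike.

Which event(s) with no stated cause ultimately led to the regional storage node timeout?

the auth service deadlock, the backup web server latency spike, the load balancer restart, the storage node disk saturation

Tracing upstream from the regional storage node timeout: the regional storage node timeout ← the legacy ingestion pipeline overload ← the load balancer restart.
A separate upstream branch: the regional storage node timeout ← the legacy ingestion pipeline overload ← the auth auth service timeout ← the auth service connection pool exhaustion ← the backup web server latency spike.
A separate upstream branch: the regional storage node timeout ← the legacy ingestion pipeline overload ← the DNS resolver restart ← the checkout config service overload ← the storage node disk saturation.
A separate upstream branch: the regional storage node timeout ← the legacy ingestion pipeline overload ← the DNS resolver restart ← the auth service deadlock.
Each of those chain origins has no stated cause.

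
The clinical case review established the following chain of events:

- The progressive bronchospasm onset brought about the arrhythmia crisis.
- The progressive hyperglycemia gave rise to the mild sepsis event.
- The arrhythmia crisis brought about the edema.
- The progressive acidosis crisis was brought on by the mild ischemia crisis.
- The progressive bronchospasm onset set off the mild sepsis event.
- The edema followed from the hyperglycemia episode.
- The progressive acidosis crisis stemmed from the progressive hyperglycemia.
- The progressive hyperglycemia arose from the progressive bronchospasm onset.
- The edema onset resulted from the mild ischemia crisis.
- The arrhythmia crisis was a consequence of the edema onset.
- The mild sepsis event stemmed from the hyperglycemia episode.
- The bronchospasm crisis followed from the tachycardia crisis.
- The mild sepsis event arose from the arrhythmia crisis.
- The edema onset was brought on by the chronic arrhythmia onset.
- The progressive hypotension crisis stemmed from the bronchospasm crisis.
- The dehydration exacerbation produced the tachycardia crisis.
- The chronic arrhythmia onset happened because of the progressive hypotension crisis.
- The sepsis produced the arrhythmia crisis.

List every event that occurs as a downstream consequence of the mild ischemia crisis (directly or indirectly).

Direct effects: the edema onset, the progressive acidosis crisis.
2 steps out: the arrhythmia crisis.
3 steps out: the edema, the mild sepsis event.
Not reachable from it: the progressive bronchospasm onset, the dehydration exacerbation, the tachycardia crisis, the bronchospasm crisis, the progressive hypotension crisis, the hyperglycemia episode, the chronic arrhythmia onset, the progressive hyperglycemia, the sepsis.

the arrhythmia crisis, the edema, the edema onset, the mild sepsis event, the progressive acidosis crisis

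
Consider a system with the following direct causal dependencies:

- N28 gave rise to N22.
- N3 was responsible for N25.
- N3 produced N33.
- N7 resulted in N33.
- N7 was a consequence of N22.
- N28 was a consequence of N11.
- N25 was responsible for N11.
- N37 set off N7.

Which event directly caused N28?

N11

Upstream contributors include N3, N25, but only N11 feeds directly into N28.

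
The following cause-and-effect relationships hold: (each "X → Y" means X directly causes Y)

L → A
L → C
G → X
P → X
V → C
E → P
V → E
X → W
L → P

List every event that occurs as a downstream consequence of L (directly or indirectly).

A, C, P, W, X

Direct effects: A, P, C.
2 steps out: X.
3 steps out: W.
Not reachable from it: V, G, E.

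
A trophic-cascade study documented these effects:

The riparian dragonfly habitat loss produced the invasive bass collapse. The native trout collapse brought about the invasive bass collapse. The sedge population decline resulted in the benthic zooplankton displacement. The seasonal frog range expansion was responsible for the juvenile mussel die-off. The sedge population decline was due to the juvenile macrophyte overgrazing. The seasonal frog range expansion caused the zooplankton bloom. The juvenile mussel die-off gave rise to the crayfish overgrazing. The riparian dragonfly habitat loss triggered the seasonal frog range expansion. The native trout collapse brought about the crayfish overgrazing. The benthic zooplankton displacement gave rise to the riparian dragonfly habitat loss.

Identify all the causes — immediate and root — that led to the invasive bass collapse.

Immediate causes of the invasive bass collapse: the riparian dragonfly habitat loss, the native trout collapse.
Further upstream: the juvenile macrophyte overgrazing, the sedge population decline, the benthic zooplankton displacement.

the benthic zooplankton displacement, the juvenile macrophyte overgrazing, the native trout collapse, the riparian dragonfly habitat loss, the sedge population decline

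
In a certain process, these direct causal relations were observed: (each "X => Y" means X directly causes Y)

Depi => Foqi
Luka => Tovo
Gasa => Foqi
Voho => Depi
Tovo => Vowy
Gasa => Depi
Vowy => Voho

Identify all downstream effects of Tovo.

Direct effects: Vowy.
2 steps out: Voho.
3 steps out: Depi.
4 steps out: Foqi.
Not reachable from it: Luka, Gasa.

Depi, Foqi, Voho, Vowy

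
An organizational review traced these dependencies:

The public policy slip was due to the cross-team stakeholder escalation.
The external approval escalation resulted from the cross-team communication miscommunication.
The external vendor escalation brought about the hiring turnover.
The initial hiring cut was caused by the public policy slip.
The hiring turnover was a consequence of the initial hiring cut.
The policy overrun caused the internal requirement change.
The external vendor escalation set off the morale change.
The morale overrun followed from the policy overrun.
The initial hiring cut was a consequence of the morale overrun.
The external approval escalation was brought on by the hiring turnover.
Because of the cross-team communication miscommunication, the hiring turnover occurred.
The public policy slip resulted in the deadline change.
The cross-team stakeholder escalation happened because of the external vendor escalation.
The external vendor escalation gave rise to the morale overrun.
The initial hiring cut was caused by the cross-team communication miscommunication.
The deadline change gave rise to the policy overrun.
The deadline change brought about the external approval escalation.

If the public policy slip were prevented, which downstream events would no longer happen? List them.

Downstream of the public policy slip: the deadline change, the policy overrun, the morale overrun, the internal requirement change, the initial hiring cut, the hiring turnover, the external approval escalation.
Of those, still caused via another path: the morale overrun, the initial hiring cut, the hiring turnover, the external approval escalation.
The remainder have no surviving cause.

the deadline change, the internal requirement change, the policy overrun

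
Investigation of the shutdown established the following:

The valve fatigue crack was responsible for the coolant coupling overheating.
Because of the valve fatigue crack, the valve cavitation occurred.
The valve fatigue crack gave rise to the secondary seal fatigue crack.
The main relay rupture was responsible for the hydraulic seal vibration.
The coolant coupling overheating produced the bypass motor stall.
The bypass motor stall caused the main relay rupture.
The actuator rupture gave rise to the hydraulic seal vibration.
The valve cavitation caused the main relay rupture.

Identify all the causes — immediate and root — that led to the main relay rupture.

Immediate causes of the main relay rupture: the bypass motor stall, the valve cavitation.
Further upstream: the valve fatigue crack, the coolant coupling overheating.

the bypass motor stall, the coolant coupling overheating, the valve cavitation, the valve fatigue crack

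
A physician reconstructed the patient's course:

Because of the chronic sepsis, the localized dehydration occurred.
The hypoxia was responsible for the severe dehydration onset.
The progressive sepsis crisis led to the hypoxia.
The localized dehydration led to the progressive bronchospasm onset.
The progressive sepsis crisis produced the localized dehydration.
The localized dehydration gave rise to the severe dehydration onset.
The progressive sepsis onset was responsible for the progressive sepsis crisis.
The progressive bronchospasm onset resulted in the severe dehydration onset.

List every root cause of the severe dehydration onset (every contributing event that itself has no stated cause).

the chronic sepsis, the progressive sepsis onset

Tracing upstream from the severe dehydration onset: the severe dehydration onset ← the localized dehydration ← the progressive sepsis crisis ← the progressive sepsis onset.
A separate upstream branch: the severe dehydration onset ← the localized dehydration ← the chronic sepsis.
Each of those chain origins has no stated cause.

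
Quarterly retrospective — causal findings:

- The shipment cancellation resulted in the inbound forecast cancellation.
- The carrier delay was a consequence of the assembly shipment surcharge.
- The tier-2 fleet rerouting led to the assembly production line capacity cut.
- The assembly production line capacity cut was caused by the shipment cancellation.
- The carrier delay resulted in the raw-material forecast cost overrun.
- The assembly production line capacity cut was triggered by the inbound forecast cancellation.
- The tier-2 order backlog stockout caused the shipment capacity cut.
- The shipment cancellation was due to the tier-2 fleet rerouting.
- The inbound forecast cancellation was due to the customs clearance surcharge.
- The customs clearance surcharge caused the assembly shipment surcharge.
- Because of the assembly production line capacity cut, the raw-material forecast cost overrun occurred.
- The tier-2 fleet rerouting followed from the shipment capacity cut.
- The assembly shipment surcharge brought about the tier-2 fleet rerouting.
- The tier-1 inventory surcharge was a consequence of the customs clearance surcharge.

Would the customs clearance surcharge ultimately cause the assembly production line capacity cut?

Yes

There is a causal chain: the customs clearance surcharge → the inbound forecast cancellation → the assembly production line capacity cut.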